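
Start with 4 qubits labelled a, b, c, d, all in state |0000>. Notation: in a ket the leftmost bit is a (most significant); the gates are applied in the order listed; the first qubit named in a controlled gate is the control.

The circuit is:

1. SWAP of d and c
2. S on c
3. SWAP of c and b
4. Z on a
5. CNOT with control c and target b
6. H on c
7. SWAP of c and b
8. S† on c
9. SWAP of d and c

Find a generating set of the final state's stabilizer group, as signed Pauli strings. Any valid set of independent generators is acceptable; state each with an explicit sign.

The final state is stabilized by the group generated by +IXII, +ZIII, +IIZI, +IIIZ; other independent generating sets are equally valid.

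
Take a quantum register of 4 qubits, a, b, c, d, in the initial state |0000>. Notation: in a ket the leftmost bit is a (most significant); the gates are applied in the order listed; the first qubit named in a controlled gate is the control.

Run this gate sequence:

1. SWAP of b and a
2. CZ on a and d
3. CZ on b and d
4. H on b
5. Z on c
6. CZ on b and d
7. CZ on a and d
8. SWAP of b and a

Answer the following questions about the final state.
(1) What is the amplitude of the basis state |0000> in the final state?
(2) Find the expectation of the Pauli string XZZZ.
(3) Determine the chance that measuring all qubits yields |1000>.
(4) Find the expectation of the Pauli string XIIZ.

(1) |0000> carries amplitude sqrt(2)/2 in the final state.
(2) The expectation value of XZZZ is 1.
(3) Outcome |1000> occurs with probability 1/2.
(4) The expectation value of XIIZ is 1.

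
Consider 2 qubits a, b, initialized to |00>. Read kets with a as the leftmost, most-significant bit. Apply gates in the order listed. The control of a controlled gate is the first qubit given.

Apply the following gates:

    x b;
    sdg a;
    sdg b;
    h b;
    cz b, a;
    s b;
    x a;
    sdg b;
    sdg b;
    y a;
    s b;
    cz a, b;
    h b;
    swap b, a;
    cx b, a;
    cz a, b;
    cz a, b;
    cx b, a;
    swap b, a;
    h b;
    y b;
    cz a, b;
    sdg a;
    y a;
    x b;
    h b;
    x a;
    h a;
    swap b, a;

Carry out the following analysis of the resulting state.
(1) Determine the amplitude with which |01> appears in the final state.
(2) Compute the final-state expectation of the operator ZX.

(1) The final state's coefficient on |01> equals sqrt(2)/2. Key observation: steps 13-20 multiply out to the identity, so the circuit reduces to the remaining gates.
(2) The observable ZX averages to 1.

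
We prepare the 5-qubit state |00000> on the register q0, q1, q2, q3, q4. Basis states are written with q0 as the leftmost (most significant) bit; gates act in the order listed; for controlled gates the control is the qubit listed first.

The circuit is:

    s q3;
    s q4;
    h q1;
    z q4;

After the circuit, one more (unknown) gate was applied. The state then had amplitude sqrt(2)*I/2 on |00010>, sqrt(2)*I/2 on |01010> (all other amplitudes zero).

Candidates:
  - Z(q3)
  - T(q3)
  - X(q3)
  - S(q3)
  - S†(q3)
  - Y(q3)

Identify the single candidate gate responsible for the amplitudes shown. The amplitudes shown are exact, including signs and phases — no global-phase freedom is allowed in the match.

It was Y(q3) that produced the state shown.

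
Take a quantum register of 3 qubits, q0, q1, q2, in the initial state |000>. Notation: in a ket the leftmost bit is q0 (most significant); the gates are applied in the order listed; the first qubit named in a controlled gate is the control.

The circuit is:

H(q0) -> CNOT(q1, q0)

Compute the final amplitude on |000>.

The final state's coefficient on |000> equals sqrt(2)/2.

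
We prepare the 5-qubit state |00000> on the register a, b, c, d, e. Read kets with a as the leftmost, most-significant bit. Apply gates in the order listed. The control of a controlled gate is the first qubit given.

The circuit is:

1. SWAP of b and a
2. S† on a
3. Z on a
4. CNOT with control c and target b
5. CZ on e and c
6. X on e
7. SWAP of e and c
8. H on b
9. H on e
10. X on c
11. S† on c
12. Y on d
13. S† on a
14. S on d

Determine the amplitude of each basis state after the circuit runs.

After the circuit, the state carries amplitude -1/2 on |00010>, -1/2 on |00011>, -1/2 on |01010>, -1/2 on |01011>, and 0 on every other basis state.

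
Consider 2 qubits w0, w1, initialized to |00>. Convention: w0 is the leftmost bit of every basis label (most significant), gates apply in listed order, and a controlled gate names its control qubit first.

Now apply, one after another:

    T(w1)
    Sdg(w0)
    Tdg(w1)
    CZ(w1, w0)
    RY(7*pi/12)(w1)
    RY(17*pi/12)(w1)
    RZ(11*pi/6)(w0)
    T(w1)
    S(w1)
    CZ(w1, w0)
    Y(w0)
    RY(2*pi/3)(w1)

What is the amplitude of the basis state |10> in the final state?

The final state's coefficient on |10> equals exp(7*I*pi/12)/2.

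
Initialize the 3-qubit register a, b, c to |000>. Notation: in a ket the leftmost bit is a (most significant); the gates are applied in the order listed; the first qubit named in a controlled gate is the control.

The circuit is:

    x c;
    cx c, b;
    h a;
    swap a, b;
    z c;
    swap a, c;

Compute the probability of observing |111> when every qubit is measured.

The probability of measuring |111> is 1/2.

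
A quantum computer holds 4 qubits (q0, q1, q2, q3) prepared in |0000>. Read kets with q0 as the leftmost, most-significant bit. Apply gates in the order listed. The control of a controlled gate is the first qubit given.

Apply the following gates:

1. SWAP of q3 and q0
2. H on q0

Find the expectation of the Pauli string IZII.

The observable IZII averages to 1.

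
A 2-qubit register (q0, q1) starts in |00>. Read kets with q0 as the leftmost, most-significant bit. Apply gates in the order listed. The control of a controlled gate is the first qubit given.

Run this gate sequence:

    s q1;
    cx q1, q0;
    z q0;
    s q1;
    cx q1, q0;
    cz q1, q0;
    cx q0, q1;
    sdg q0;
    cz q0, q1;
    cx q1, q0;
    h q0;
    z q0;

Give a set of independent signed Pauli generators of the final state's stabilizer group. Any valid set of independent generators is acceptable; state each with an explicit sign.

One valid set of independent stabilizer generators is -XI, +IZ (any independent generating set of the same group is equally correct).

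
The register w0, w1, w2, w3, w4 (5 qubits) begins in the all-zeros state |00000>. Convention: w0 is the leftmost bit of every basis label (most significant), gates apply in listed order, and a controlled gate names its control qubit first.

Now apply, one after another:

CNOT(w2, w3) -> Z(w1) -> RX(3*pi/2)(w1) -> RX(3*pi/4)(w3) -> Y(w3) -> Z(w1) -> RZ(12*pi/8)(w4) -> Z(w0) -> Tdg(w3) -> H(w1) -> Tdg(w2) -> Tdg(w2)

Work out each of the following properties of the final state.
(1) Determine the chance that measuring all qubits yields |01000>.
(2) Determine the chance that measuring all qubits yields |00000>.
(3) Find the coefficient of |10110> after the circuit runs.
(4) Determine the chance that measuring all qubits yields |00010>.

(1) The probability of measuring |01000> is sqrt(2)/8 + 1/4.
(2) The probability of measuring |00000> is sqrt(2)/8 + 1/4.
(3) |10110> carries amplitude 0 in the final state.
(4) A full measurement returns |00010> with probability 1/4 - sqrt(2)/8.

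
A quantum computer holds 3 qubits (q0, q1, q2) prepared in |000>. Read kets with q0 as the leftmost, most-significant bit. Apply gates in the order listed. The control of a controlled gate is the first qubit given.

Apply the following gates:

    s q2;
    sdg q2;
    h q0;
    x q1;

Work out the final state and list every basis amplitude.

After the circuit, the state carries amplitude sqrt(2)/2 on |010>, sqrt(2)/2 on |110>, and 0 on every other basis state. Key observation: gates 1-2 undo each other exactly, leaving only the rest of the circuit to track.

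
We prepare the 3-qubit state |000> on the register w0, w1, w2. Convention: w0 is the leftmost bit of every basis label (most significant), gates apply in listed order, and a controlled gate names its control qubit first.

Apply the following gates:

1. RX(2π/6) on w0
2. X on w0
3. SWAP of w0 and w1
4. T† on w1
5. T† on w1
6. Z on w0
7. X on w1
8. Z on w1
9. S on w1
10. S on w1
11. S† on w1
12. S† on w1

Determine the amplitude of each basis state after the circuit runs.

The final amplitudes are -sqrt(3)*I/2 on |000>, I/2 on |010>, and 0 on every other basis state. Key observation: gates 9-12 undo each other exactly, leaving only the rest of the circuit to track.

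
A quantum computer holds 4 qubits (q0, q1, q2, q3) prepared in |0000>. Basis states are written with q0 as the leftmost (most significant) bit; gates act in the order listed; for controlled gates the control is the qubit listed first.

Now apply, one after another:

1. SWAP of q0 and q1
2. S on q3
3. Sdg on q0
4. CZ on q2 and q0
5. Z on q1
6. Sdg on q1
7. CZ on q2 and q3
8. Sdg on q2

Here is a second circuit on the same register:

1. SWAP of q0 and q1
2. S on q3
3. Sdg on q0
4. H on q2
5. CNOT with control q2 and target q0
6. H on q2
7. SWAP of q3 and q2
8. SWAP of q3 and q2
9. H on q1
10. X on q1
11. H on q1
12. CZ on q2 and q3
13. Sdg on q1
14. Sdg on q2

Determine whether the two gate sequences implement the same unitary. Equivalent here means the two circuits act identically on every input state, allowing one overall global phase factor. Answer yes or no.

No: there is an input state on which the two circuits produce genuinely different outputs (not merely differing by a phase).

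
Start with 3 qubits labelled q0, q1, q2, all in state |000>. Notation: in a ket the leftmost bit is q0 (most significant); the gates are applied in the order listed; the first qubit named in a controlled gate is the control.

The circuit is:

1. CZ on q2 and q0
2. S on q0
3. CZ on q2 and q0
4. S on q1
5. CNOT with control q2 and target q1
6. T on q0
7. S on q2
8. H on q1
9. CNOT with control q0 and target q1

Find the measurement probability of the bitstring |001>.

The probability of measuring |001> is 0.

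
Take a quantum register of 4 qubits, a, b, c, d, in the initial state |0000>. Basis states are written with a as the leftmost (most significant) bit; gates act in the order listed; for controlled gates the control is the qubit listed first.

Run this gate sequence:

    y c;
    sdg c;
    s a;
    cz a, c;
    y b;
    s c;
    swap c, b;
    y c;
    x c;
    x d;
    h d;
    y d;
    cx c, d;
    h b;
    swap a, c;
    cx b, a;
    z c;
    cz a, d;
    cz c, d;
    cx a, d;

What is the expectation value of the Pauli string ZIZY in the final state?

The expectation value of ZIZY is 0.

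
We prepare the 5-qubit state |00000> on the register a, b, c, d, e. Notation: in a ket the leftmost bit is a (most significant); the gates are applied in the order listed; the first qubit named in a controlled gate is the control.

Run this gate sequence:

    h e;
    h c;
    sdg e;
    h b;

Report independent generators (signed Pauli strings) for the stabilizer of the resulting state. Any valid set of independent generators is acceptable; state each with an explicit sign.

One valid set of independent stabilizer generators is +IXIII, +IIXII, -IIIIY, +ZIIII, +IIIZI (any independent generating set of the same group is equally correct).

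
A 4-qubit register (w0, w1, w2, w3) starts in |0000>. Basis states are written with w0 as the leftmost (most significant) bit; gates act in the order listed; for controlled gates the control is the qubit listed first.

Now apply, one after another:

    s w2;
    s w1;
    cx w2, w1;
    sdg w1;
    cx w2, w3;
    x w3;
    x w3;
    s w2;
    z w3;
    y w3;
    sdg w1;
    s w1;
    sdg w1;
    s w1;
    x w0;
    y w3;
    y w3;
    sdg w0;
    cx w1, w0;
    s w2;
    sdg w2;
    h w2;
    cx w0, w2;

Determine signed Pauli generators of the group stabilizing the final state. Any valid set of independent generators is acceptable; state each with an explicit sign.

The stabilizer group can be generated by +IIXI, -ZIII, +IZII, -IIIZ, among other valid generating sets.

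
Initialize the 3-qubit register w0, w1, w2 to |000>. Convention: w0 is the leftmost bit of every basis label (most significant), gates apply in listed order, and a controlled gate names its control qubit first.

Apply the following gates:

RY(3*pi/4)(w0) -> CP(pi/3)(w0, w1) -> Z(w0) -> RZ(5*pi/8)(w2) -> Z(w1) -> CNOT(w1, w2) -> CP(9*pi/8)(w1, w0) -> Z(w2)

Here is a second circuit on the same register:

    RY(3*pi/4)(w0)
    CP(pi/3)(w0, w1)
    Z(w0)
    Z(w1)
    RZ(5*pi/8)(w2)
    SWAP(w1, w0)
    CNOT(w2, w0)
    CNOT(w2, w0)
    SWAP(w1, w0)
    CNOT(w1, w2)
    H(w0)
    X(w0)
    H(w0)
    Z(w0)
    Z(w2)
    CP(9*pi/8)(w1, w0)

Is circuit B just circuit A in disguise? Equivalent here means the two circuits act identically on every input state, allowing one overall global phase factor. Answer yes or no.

Yes: on every input state the two circuits agree up to one overall phase factor.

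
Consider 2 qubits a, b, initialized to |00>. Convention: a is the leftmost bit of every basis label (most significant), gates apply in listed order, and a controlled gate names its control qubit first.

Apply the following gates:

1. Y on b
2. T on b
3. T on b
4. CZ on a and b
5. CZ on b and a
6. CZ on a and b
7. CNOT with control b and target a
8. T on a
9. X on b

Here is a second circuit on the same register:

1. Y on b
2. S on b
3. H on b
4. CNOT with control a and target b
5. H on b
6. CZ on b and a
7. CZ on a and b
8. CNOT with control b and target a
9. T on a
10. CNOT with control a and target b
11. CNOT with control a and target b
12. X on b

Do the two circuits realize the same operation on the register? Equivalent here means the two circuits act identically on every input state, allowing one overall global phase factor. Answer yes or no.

Yes, they are equivalent — the unitaries differ by at most a global phase.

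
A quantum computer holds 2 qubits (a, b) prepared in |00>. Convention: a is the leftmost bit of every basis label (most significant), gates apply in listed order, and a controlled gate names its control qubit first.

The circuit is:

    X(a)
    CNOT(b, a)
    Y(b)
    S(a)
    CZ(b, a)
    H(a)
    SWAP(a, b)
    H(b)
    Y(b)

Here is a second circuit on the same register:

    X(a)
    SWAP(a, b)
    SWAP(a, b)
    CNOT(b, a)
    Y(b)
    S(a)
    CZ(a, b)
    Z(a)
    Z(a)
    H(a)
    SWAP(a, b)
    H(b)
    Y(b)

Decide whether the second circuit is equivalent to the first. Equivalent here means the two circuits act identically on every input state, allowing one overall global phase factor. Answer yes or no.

Yes, they are equivalent — the unitaries differ by at most a global phase.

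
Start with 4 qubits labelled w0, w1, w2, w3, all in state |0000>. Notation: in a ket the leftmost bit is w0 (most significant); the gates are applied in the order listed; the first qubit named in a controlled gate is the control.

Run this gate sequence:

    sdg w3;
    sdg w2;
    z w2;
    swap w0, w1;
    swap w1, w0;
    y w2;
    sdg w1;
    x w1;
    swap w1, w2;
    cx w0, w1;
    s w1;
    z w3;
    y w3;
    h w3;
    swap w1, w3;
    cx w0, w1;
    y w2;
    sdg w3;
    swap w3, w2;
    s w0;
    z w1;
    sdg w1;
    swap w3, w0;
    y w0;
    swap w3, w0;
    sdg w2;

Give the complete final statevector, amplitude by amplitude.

The final amplitudes are sqrt(2)*I/2 on |0011>, sqrt(2)/2 on |0111>, and 0 on every other basis state.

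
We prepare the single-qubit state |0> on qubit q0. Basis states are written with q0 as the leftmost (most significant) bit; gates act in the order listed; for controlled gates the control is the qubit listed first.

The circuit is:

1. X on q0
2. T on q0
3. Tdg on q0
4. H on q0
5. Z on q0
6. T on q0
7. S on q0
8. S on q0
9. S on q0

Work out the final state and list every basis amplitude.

After the circuit, the state carries amplitude sqrt(2)/2 on |0>, -sqrt(2)*exp(3*I*pi/4)/2 on |1>.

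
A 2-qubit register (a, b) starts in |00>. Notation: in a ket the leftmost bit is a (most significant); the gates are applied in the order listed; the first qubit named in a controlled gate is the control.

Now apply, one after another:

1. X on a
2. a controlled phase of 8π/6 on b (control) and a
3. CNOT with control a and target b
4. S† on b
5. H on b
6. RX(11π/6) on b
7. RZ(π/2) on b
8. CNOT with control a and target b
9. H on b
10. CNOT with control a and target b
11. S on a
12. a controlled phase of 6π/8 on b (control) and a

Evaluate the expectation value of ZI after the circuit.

The observable ZI averages to -1.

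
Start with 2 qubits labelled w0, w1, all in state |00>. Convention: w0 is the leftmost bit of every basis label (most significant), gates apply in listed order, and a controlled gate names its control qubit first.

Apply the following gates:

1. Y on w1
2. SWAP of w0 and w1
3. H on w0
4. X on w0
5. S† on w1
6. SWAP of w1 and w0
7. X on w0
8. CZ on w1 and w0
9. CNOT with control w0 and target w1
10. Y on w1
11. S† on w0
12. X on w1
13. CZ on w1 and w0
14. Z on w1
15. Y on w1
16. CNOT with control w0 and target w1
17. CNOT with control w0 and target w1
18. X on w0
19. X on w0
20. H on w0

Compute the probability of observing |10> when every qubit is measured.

Outcome |10> occurs with probability 1/4.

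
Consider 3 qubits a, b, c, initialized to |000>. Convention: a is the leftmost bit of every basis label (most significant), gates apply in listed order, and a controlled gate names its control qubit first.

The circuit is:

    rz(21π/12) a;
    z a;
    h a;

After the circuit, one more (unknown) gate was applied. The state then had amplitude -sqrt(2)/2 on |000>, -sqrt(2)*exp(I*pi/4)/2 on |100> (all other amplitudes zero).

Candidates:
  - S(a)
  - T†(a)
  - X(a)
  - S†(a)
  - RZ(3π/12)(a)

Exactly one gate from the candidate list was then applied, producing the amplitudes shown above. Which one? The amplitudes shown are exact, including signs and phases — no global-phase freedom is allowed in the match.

The unique candidate consistent with the amplitudes is RZ(3π/12)(a).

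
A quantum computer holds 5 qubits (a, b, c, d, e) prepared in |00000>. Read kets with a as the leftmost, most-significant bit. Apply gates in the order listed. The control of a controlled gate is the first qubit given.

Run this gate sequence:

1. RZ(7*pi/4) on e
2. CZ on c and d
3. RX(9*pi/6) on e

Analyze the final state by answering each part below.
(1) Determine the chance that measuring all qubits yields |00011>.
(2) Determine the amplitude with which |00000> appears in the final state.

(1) Outcome |00011> occurs with probability 0.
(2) The final state's coefficient on |00000> equals sqrt(2)*exp(I*pi/8)/2.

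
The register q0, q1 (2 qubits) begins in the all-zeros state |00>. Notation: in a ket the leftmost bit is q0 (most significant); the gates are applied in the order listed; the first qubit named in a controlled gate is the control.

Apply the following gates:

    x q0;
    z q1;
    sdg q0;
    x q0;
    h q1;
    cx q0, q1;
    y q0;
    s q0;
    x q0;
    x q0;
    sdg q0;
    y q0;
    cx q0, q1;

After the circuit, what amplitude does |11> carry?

The amplitude on |11> is 0.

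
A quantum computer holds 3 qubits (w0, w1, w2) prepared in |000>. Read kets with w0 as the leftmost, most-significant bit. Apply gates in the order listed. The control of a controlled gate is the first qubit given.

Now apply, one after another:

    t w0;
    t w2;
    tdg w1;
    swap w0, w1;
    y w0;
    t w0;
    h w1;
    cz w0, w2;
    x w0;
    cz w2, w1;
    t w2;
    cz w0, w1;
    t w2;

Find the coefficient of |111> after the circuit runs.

|111> carries amplitude 0 in the final state.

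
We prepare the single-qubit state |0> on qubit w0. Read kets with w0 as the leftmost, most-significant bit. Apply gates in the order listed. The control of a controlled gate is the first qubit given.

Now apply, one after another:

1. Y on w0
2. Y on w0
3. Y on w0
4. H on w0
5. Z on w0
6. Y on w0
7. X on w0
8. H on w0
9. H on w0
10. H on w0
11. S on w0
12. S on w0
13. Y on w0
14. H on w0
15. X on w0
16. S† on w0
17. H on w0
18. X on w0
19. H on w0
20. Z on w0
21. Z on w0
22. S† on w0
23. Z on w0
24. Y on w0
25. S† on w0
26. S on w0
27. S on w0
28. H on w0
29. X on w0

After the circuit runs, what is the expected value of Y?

In the final state, Y has expectation 1.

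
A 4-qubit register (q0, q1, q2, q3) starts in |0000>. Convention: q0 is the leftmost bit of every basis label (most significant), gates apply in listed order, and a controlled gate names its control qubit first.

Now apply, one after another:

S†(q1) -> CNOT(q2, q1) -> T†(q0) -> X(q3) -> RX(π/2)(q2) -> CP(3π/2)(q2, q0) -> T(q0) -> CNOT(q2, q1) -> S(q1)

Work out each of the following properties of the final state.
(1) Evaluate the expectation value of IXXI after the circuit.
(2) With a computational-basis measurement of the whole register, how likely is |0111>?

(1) In the final state, IXXI has expectation 1.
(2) A full measurement returns |0111> with probability 1/2.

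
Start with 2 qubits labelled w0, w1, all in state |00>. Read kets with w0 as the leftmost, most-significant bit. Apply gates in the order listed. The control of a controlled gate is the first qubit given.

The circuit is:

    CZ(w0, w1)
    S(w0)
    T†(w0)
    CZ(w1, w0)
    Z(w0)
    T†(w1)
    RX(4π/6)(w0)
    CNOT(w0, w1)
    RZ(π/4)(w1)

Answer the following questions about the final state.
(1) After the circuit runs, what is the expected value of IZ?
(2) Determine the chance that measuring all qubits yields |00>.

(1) The observable IZ averages to -1/2.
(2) Outcome |00> occurs with probability 1/4.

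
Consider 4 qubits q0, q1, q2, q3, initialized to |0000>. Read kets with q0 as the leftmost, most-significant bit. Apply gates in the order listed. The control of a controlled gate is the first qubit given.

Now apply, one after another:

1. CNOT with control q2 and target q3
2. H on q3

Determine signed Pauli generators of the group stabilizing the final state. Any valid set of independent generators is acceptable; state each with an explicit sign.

One valid set of independent stabilizer generators is +IIIX, +ZIII, +IZII, +IIZI (any independent generating set of the same group is equally correct).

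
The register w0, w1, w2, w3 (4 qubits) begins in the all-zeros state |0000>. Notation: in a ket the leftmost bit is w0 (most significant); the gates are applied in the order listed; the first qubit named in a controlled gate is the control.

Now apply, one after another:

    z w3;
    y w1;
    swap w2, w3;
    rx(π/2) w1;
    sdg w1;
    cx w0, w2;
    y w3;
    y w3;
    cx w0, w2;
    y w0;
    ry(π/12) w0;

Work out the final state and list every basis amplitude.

The final amplitudes are -I*sqrt(2*sqrt(2) + 4)/8 + I*sqrt(12 - 6*sqrt(2))/8 on |0000>, -I*sqrt(2*sqrt(2) + 4)/8 + I*sqrt(12 - 6*sqrt(2))/8 on |0100>, I*sqrt(4 - 2*sqrt(2))/8 + I*sqrt(6*sqrt(2) + 12)/8 on |1000>, I*sqrt(4 - 2*sqrt(2))/8 + I*sqrt(6*sqrt(2) + 12)/8 on |1100>, and 0 on every other basis state.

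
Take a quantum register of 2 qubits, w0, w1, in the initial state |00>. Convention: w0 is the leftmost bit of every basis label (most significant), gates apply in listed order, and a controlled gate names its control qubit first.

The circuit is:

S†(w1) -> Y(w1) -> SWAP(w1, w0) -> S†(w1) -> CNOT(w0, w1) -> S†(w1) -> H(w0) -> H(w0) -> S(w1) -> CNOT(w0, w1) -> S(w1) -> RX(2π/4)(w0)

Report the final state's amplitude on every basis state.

After the circuit, the state carries amplitude sqrt(2)/2 on |00>, 0 on |01>, sqrt(2)*I/2 on |10>, 0 on |11>. Key observation: steps 4-11 multiply out to the identity, so the circuit reduces to the remaining gates.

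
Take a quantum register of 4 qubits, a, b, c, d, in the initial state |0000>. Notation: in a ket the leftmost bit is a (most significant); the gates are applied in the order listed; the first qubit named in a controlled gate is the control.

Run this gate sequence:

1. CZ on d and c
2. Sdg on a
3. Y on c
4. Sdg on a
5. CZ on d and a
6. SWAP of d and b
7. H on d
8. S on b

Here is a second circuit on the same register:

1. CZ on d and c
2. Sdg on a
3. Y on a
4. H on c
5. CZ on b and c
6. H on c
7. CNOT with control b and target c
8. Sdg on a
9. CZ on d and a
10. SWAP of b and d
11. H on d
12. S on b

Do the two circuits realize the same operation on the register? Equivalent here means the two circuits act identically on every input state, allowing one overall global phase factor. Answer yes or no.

No: there is an input state on which the two circuits produce genuinely different outputs (not merely differing by a phase).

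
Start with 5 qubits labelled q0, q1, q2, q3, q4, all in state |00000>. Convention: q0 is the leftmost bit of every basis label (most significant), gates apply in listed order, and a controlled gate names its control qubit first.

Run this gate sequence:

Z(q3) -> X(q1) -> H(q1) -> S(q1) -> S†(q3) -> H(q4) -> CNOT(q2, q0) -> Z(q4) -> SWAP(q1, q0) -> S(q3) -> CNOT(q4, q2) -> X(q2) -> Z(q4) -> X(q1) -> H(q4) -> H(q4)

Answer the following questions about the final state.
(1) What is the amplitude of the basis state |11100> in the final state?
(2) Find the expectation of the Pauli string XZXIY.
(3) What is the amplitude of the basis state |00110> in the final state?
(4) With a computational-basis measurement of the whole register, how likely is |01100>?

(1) The amplitude on |11100> is -I/2.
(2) The observable XZXIY averages to 0.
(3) |00110> carries amplitude 0 in the final state.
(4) Outcome |01100> occurs with probability 1/4.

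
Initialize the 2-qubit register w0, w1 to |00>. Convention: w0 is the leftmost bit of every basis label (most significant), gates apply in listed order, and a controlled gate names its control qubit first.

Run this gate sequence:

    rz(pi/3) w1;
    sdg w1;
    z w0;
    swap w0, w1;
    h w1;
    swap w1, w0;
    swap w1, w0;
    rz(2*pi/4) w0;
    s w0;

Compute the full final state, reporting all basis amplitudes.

After the circuit, the state carries amplitude -sqrt(2)*exp(7*I*pi/12)/2 on |00>, -sqrt(2)*exp(7*I*pi/12)/2 on |01>, 0 on |10>, 0 on |11>. Key observation: gates 6-7 undo each other exactly, leaving only the rest of the circuit to track.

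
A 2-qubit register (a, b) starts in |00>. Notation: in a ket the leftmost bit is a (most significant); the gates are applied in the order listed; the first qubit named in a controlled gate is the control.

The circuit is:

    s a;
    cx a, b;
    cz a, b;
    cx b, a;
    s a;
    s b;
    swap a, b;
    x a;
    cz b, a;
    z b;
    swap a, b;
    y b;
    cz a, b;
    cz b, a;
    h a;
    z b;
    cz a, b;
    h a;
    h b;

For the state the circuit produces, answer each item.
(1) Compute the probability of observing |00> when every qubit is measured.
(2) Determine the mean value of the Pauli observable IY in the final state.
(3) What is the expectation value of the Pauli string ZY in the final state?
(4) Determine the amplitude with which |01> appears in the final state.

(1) A full measurement returns |00> with probability 1/2.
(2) The expectation value of IY is 0.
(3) The observable ZY averages to 0.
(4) The amplitude on |01> is -sqrt(2)*I/2.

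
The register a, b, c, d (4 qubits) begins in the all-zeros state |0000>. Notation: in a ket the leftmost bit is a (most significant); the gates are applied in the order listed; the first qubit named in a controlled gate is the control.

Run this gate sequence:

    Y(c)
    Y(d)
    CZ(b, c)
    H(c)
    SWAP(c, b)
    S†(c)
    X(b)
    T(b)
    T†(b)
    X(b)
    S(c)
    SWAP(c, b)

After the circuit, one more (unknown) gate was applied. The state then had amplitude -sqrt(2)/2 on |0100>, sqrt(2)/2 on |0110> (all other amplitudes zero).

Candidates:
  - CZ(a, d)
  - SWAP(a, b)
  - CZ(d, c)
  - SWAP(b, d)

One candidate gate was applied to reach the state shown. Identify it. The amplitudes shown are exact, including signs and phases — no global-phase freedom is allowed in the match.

The applied gate was SWAP(b, d). Key observation: gates 5-12 undo each other exactly, leaving only the rest of the circuit to track.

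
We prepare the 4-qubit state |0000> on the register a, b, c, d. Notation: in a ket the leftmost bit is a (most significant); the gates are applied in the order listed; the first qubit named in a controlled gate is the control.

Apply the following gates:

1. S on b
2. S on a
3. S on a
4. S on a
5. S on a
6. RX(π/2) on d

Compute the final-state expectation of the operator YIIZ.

The expectation value of YIIZ is 0.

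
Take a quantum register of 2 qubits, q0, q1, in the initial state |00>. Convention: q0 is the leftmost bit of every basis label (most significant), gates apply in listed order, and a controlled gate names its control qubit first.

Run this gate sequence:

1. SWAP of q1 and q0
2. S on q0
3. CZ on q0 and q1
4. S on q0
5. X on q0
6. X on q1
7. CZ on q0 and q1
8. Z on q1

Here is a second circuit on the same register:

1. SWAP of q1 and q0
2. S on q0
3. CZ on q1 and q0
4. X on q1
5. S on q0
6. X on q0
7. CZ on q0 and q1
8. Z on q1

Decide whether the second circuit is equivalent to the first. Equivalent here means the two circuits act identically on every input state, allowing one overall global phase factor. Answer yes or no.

Yes, they are equivalent — the unitaries differ by at most a global phase.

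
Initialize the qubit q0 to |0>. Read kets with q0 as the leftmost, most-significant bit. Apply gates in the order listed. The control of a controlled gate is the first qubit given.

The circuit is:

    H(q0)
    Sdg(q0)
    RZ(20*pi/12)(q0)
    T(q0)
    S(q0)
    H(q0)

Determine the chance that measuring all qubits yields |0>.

Outcome |0> occurs with probability sqrt(2)/8 + sqrt(6)/8 + 1/2.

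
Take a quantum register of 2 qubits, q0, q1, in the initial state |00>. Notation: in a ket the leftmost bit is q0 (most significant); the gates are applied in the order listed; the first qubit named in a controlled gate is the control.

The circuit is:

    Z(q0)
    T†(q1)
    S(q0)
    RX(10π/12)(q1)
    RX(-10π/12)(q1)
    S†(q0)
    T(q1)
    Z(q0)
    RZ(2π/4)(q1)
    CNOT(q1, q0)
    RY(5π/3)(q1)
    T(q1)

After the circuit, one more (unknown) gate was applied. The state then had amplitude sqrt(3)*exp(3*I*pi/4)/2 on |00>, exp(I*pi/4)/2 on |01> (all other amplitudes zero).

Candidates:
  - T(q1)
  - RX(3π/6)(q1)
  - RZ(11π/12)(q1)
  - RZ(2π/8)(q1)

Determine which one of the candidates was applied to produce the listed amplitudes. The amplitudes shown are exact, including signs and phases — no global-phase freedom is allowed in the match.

The unique candidate consistent with the amplitudes is T(q1). Key observation: the block from step 1 through step 8 cancels to the identity and can be dropped.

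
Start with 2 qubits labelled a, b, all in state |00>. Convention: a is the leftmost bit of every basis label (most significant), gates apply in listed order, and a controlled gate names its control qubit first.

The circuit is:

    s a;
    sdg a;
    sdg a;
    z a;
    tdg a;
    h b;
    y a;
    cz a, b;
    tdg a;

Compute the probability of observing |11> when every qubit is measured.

Outcome |11> occurs with probability 1/2. Key observation: steps 1-2 multiply out to the identity, so the circuit reduces to the remaining gates.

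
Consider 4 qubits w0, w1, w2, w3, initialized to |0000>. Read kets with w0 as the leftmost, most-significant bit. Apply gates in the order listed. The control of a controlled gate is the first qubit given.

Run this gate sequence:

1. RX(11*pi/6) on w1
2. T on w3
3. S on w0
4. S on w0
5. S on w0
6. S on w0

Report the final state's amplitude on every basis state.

After the circuit, the state carries amplitude -sqrt(6)/4 - sqrt(2)/4 on |0000>, I*(-sqrt(6) + sqrt(2))/4 on |0100>, and 0 on every other basis state. Key observation: steps 3-6 multiply out to the identity, so the circuit reduces to the remaining gates.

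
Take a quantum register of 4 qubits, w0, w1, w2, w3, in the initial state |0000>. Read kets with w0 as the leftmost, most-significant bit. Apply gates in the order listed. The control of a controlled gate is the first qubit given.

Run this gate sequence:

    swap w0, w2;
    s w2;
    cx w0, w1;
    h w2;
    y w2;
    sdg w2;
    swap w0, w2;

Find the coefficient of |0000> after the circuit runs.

|0000> carries amplitude -sqrt(2)*I/2 in the final state.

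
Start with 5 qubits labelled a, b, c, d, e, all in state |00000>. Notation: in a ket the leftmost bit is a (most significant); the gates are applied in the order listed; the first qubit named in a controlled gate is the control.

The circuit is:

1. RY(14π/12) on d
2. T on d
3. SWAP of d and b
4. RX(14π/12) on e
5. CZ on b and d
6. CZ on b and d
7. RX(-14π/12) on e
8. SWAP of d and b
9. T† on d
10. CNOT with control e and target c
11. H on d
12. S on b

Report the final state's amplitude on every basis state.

After the circuit, the state carries amplitude 1/2 on |00000>, -sqrt(3)/2 on |00010>, and 0 on every other basis state.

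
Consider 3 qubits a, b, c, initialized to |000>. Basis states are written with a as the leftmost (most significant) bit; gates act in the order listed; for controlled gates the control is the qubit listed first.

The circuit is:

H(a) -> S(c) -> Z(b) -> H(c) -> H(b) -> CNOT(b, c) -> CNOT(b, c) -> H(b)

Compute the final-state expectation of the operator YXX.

The observable YXX averages to 0. Key observation: gates 5-8 undo each other exactly, leaving only the rest of the circuit to track.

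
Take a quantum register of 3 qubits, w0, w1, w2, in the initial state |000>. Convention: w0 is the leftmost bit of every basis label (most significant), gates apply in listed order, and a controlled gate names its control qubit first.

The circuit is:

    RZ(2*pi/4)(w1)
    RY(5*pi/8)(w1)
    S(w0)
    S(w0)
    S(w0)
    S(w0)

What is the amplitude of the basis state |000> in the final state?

|000> carries amplitude -exp(3*I*pi/4)*cos(5*pi/16) in the final state. Key observation: gates 3-6 undo each other exactly, leaving only the rest of the circuit to track.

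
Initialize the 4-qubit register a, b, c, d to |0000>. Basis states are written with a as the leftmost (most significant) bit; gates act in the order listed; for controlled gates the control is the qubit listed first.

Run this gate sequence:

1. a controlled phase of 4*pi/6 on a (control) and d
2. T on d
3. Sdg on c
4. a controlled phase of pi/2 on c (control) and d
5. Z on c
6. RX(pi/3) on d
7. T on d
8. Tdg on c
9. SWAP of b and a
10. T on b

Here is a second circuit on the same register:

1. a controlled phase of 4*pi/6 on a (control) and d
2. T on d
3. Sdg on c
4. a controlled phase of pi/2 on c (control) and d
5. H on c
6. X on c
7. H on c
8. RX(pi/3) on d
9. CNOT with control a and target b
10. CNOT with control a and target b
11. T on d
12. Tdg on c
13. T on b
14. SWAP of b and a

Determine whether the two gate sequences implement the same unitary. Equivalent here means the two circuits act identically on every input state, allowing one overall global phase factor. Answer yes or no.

No: there is an input state on which the two circuits produce genuinely different outputs (not merely differing by a phase).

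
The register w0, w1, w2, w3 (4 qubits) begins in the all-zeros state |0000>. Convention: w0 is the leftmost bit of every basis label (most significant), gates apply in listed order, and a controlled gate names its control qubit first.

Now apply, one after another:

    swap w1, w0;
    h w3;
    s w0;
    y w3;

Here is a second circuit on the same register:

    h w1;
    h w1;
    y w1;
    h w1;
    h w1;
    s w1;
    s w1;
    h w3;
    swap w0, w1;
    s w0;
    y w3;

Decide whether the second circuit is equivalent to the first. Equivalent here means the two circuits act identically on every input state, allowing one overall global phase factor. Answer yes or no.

No — the two circuits implement different unitaries, even allowing a global phase.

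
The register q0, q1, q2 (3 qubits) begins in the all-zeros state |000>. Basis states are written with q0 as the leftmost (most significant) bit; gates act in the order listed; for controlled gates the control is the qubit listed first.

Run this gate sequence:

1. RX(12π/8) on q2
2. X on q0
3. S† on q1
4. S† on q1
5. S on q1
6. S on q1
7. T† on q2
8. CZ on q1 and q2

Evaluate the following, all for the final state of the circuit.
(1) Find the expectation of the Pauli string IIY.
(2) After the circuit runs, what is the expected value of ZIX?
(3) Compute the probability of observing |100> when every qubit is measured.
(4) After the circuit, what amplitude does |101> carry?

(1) The observable IIY averages to sqrt(2)/2. Key observation: steps 3-6 multiply out to the identity, so the circuit reduces to the remaining gates.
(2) In the final state, ZIX has expectation -sqrt(2)/2.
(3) Outcome |100> occurs with probability 1/2.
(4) The amplitude on |101> is -sqrt(2)*exp(I*pi/4)/2.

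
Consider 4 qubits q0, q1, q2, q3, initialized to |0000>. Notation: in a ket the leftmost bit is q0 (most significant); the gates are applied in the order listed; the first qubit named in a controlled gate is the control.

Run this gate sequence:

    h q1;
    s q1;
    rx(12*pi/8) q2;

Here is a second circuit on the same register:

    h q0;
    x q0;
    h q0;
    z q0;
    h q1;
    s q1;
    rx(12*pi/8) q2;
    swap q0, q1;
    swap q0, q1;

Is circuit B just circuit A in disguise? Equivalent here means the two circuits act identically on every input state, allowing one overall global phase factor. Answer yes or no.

Yes — the two circuits implement the same unitary up to a global phase.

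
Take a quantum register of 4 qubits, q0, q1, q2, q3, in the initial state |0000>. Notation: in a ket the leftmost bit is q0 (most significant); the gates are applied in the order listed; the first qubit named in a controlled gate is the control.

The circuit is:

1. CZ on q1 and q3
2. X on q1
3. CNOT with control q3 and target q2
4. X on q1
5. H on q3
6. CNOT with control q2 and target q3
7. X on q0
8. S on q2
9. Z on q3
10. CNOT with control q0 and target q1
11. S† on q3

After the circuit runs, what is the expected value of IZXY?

The expectation value of IZXY is 0.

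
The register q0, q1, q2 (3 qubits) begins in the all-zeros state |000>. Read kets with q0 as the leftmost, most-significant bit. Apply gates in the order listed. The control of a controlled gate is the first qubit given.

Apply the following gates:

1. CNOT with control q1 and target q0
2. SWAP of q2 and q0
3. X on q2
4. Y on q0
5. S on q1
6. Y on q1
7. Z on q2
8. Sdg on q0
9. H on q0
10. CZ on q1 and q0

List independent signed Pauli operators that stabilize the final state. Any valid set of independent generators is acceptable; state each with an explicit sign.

The stabilizer group can be generated by +XII, -IZI, -IIZ, among other valid generating sets.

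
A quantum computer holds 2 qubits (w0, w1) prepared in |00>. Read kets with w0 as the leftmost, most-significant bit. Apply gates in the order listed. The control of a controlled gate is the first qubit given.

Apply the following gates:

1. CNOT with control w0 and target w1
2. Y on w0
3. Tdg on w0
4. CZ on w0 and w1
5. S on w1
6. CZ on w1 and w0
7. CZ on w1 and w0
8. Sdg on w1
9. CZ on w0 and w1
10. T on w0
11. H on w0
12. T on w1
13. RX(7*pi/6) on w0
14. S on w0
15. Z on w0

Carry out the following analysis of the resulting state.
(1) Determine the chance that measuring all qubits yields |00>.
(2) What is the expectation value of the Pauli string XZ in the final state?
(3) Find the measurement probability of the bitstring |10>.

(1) The probability of measuring |00> is 1/2. Key observation: steps 3-10 multiply out to the identity, so the circuit reduces to the remaining gates.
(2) In the final state, XZ has expectation 0.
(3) The probability of measuring |10> is 1/2.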